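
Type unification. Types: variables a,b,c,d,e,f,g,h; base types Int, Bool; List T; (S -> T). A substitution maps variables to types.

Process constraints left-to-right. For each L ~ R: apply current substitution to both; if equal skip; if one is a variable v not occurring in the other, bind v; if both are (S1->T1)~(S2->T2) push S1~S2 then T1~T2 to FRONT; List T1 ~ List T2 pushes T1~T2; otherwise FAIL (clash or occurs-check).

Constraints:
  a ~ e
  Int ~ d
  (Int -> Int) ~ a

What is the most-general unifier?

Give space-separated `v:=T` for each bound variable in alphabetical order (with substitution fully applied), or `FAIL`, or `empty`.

step 1: unify a ~ e  [subst: {-} | 2 pending]
  bind a := e
step 2: unify Int ~ d  [subst: {a:=e} | 1 pending]
  bind d := Int
step 3: unify (Int -> Int) ~ e  [subst: {a:=e, d:=Int} | 0 pending]
  bind e := (Int -> Int)

Answer: a:=(Int -> Int) d:=Int e:=(Int -> Int)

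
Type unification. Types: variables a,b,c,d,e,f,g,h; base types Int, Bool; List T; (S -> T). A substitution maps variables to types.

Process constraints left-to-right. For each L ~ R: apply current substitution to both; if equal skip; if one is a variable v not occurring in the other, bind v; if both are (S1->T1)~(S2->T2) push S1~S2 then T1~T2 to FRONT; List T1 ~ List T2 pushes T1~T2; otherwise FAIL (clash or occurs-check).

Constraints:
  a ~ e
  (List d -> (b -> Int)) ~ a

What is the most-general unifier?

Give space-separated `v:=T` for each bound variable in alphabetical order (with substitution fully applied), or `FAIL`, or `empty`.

Answer: a:=(List d -> (b -> Int)) e:=(List d -> (b -> Int))

Derivation:
step 1: unify a ~ e  [subst: {-} | 1 pending]
  bind a := e
step 2: unify (List d -> (b -> Int)) ~ e  [subst: {a:=e} | 0 pending]
  bind e := (List d -> (b -> Int))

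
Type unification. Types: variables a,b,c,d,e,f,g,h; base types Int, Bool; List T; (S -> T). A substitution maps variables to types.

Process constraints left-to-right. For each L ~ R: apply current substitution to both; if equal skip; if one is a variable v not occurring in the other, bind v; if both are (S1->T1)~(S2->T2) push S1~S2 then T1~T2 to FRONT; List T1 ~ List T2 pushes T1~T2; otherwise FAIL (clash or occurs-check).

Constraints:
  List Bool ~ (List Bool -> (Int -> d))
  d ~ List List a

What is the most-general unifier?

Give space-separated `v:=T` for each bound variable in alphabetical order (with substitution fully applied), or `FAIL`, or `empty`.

Answer: FAIL

Derivation:
step 1: unify List Bool ~ (List Bool -> (Int -> d))  [subst: {-} | 1 pending]
  clash: List Bool vs (List Bool -> (Int -> d))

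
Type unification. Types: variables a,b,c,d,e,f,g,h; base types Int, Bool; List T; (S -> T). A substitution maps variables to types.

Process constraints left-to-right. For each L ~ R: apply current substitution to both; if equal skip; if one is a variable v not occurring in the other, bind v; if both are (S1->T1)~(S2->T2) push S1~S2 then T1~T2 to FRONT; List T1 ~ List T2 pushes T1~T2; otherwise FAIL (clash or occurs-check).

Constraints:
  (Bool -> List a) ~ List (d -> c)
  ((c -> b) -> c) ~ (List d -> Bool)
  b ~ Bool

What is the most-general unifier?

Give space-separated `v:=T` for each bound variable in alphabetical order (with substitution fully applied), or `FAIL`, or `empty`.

Answer: FAIL

Derivation:
step 1: unify (Bool -> List a) ~ List (d -> c)  [subst: {-} | 2 pending]
  clash: (Bool -> List a) vs List (d -> c)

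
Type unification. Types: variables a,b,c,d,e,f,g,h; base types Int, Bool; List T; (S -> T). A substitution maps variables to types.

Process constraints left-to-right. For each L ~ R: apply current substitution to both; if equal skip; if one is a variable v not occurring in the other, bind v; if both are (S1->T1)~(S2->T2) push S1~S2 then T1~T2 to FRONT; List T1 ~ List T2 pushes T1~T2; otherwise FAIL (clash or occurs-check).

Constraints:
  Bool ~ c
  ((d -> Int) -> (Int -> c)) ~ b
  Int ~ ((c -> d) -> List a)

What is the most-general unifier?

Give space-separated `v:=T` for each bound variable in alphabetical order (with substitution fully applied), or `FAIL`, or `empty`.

Answer: FAIL

Derivation:
step 1: unify Bool ~ c  [subst: {-} | 2 pending]
  bind c := Bool
step 2: unify ((d -> Int) -> (Int -> Bool)) ~ b  [subst: {c:=Bool} | 1 pending]
  bind b := ((d -> Int) -> (Int -> Bool))
step 3: unify Int ~ ((Bool -> d) -> List a)  [subst: {c:=Bool, b:=((d -> Int) -> (Int -> Bool))} | 0 pending]
  clash: Int vs ((Bool -> d) -> List a)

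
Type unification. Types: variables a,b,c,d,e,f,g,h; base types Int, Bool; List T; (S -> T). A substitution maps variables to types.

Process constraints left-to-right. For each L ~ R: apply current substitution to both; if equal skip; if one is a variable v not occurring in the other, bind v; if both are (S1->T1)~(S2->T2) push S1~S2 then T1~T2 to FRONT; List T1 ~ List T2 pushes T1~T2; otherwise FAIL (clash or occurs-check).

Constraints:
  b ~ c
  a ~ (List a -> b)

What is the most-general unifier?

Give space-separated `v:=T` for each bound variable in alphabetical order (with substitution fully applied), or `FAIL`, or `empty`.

step 1: unify b ~ c  [subst: {-} | 1 pending]
  bind b := c
step 2: unify a ~ (List a -> c)  [subst: {b:=c} | 0 pending]
  occurs-check fail: a in (List a -> c)

Answer: FAIL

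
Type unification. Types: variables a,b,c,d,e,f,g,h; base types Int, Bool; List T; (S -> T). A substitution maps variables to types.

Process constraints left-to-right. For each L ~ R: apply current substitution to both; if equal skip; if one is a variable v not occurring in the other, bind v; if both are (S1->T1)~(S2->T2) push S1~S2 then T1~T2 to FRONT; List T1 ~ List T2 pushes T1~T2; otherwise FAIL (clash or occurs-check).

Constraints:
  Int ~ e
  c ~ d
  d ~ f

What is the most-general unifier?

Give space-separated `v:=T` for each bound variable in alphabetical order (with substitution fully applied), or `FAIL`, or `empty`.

Answer: c:=f d:=f e:=Int

Derivation:
step 1: unify Int ~ e  [subst: {-} | 2 pending]
  bind e := Int
step 2: unify c ~ d  [subst: {e:=Int} | 1 pending]
  bind c := d
step 3: unify d ~ f  [subst: {e:=Int, c:=d} | 0 pending]
  bind d := f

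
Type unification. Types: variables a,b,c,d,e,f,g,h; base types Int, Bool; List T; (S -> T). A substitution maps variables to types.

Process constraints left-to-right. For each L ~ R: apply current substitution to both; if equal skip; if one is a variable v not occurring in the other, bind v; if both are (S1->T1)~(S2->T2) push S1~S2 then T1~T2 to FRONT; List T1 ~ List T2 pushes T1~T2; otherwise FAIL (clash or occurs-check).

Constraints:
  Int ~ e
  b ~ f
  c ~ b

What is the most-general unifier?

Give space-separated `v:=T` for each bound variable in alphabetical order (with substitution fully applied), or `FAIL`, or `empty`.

step 1: unify Int ~ e  [subst: {-} | 2 pending]
  bind e := Int
step 2: unify b ~ f  [subst: {e:=Int} | 1 pending]
  bind b := f
step 3: unify c ~ f  [subst: {e:=Int, b:=f} | 0 pending]
  bind c := f

Answer: b:=f c:=f e:=Int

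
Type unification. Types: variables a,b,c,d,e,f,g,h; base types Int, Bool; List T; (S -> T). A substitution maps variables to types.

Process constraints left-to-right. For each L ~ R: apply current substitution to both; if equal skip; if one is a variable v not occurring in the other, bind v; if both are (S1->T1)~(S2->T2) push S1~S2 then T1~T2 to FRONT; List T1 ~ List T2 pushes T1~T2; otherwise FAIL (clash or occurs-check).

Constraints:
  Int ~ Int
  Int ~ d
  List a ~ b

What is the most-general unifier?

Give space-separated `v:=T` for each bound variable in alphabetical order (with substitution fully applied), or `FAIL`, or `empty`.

step 1: unify Int ~ Int  [subst: {-} | 2 pending]
  -> identical, skip
step 2: unify Int ~ d  [subst: {-} | 1 pending]
  bind d := Int
step 3: unify List a ~ b  [subst: {d:=Int} | 0 pending]
  bind b := List a

Answer: b:=List a d:=Int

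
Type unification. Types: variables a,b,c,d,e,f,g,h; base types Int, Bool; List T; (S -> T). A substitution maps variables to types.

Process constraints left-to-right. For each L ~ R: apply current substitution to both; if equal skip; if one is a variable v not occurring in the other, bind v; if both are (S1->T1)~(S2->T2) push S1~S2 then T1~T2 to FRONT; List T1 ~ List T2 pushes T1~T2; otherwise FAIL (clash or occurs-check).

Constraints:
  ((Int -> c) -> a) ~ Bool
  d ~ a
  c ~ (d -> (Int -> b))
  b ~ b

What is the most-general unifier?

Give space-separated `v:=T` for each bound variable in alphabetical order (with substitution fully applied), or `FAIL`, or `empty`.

Answer: FAIL

Derivation:
step 1: unify ((Int -> c) -> a) ~ Bool  [subst: {-} | 3 pending]
  clash: ((Int -> c) -> a) vs Bool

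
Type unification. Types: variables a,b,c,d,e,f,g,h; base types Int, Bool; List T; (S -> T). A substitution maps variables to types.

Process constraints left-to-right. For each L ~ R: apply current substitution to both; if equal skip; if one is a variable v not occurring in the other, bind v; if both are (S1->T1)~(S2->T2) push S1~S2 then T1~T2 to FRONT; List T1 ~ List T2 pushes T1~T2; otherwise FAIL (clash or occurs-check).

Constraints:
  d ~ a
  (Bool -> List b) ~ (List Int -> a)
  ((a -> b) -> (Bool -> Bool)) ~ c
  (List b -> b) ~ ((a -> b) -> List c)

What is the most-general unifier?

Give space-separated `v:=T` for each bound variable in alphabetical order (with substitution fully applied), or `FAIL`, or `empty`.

step 1: unify d ~ a  [subst: {-} | 3 pending]
  bind d := a
step 2: unify (Bool -> List b) ~ (List Int -> a)  [subst: {d:=a} | 2 pending]
  -> decompose arrow: push Bool~List Int, List b~a
step 3: unify Bool ~ List Int  [subst: {d:=a} | 3 pending]
  clash: Bool vs List Int

Answer: FAIL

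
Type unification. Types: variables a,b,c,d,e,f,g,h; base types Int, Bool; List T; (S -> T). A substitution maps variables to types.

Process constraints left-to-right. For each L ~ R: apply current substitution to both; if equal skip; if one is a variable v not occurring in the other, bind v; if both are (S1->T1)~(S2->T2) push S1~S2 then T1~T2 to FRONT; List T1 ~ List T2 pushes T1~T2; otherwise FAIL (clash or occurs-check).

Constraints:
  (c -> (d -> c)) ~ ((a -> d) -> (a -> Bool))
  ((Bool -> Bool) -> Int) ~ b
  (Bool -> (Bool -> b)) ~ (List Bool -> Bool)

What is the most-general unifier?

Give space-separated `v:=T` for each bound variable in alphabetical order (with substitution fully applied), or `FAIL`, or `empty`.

step 1: unify (c -> (d -> c)) ~ ((a -> d) -> (a -> Bool))  [subst: {-} | 2 pending]
  -> decompose arrow: push c~(a -> d), (d -> c)~(a -> Bool)
step 2: unify c ~ (a -> d)  [subst: {-} | 3 pending]
  bind c := (a -> d)
step 3: unify (d -> (a -> d)) ~ (a -> Bool)  [subst: {c:=(a -> d)} | 2 pending]
  -> decompose arrow: push d~a, (a -> d)~Bool
step 4: unify d ~ a  [subst: {c:=(a -> d)} | 3 pending]
  bind d := a
step 5: unify (a -> a) ~ Bool  [subst: {c:=(a -> d), d:=a} | 2 pending]
  clash: (a -> a) vs Bool

Answer: FAIL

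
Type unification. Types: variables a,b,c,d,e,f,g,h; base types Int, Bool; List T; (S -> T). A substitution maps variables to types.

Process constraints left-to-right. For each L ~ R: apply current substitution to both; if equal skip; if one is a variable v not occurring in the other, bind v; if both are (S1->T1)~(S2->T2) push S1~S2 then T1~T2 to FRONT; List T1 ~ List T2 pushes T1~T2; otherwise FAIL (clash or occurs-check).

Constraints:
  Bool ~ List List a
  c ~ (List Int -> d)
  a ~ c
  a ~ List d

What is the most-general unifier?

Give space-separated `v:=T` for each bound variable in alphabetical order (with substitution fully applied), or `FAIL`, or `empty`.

Answer: FAIL

Derivation:
step 1: unify Bool ~ List List a  [subst: {-} | 3 pending]
  clash: Bool vs List List a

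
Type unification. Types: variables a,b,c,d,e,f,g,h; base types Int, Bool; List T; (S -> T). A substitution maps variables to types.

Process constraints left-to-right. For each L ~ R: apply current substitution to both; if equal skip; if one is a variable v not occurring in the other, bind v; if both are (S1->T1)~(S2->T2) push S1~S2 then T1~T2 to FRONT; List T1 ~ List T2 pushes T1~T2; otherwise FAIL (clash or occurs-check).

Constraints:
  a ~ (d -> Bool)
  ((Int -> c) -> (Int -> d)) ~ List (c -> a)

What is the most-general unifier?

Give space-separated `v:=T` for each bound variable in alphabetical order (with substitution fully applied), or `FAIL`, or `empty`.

Answer: FAIL

Derivation:
step 1: unify a ~ (d -> Bool)  [subst: {-} | 1 pending]
  bind a := (d -> Bool)
step 2: unify ((Int -> c) -> (Int -> d)) ~ List (c -> (d -> Bool))  [subst: {a:=(d -> Bool)} | 0 pending]
  clash: ((Int -> c) -> (Int -> d)) vs List (c -> (d -> Bool))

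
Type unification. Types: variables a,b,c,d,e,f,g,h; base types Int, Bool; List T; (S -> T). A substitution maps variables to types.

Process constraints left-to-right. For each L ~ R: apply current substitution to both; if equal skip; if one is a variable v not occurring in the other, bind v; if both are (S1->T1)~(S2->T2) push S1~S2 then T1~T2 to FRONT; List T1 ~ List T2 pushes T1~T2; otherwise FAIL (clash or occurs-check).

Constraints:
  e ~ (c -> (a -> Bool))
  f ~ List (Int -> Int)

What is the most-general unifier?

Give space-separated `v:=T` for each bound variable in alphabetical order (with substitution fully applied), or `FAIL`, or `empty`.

step 1: unify e ~ (c -> (a -> Bool))  [subst: {-} | 1 pending]
  bind e := (c -> (a -> Bool))
step 2: unify f ~ List (Int -> Int)  [subst: {e:=(c -> (a -> Bool))} | 0 pending]
  bind f := List (Int -> Int)

Answer: e:=(c -> (a -> Bool)) f:=List (Int -> Int)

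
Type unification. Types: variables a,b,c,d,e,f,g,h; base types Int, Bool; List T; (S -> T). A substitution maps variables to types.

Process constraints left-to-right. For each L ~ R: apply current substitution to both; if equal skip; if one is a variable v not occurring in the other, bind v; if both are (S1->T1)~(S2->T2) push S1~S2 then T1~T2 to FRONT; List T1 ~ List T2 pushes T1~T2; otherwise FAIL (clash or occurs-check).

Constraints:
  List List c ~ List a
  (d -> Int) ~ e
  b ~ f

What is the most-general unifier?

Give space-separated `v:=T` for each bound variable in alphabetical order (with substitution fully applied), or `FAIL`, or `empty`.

Answer: a:=List c b:=f e:=(d -> Int)

Derivation:
step 1: unify List List c ~ List a  [subst: {-} | 2 pending]
  -> decompose List: push List c~a
step 2: unify List c ~ a  [subst: {-} | 2 pending]
  bind a := List c
step 3: unify (d -> Int) ~ e  [subst: {a:=List c} | 1 pending]
  bind e := (d -> Int)
step 4: unify b ~ f  [subst: {a:=List c, e:=(d -> Int)} | 0 pending]
  bind b := f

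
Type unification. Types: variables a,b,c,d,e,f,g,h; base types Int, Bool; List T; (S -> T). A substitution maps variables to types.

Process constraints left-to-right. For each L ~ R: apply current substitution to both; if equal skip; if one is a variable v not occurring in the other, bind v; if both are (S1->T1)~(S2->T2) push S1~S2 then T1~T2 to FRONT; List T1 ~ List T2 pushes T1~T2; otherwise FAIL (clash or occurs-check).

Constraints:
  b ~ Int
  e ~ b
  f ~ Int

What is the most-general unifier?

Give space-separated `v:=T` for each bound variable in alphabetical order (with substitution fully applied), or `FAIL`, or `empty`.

Answer: b:=Int e:=Int f:=Int

Derivation:
step 1: unify b ~ Int  [subst: {-} | 2 pending]
  bind b := Int
step 2: unify e ~ Int  [subst: {b:=Int} | 1 pending]
  bind e := Int
step 3: unify f ~ Int  [subst: {b:=Int, e:=Int} | 0 pending]
  bind f := Int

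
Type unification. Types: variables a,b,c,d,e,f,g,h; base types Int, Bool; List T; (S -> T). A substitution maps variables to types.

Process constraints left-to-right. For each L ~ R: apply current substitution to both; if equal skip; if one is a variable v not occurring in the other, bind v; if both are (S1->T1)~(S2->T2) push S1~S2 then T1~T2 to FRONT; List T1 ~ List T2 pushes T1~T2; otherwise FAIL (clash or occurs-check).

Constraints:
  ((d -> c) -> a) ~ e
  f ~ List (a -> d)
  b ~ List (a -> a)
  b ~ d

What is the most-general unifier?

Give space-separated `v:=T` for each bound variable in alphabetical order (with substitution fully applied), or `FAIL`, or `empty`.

step 1: unify ((d -> c) -> a) ~ e  [subst: {-} | 3 pending]
  bind e := ((d -> c) -> a)
step 2: unify f ~ List (a -> d)  [subst: {e:=((d -> c) -> a)} | 2 pending]
  bind f := List (a -> d)
step 3: unify b ~ List (a -> a)  [subst: {e:=((d -> c) -> a), f:=List (a -> d)} | 1 pending]
  bind b := List (a -> a)
step 4: unify List (a -> a) ~ d  [subst: {e:=((d -> c) -> a), f:=List (a -> d), b:=List (a -> a)} | 0 pending]
  bind d := List (a -> a)

Answer: b:=List (a -> a) d:=List (a -> a) e:=((List (a -> a) -> c) -> a) f:=List (a -> List (a -> a))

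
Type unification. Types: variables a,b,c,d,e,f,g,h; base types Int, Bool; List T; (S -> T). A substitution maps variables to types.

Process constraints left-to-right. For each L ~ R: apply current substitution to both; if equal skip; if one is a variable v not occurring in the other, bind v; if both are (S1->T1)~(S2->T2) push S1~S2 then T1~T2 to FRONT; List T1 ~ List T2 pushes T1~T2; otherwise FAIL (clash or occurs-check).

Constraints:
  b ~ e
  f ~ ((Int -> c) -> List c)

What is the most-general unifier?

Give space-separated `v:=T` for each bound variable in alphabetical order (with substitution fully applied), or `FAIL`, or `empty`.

step 1: unify b ~ e  [subst: {-} | 1 pending]
  bind b := e
step 2: unify f ~ ((Int -> c) -> List c)  [subst: {b:=e} | 0 pending]
  bind f := ((Int -> c) -> List c)

Answer: b:=e f:=((Int -> c) -> List c)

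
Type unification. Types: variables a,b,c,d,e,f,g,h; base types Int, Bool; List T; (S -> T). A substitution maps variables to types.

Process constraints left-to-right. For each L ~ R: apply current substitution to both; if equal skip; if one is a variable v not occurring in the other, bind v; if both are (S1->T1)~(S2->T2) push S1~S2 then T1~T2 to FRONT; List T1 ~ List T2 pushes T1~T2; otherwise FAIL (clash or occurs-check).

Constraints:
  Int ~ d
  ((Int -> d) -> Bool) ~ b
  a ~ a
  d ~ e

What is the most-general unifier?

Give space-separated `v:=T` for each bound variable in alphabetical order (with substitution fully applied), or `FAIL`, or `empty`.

step 1: unify Int ~ d  [subst: {-} | 3 pending]
  bind d := Int
step 2: unify ((Int -> Int) -> Bool) ~ b  [subst: {d:=Int} | 2 pending]
  bind b := ((Int -> Int) -> Bool)
step 3: unify a ~ a  [subst: {d:=Int, b:=((Int -> Int) -> Bool)} | 1 pending]
  -> identical, skip
step 4: unify Int ~ e  [subst: {d:=Int, b:=((Int -> Int) -> Bool)} | 0 pending]
  bind e := Int

Answer: b:=((Int -> Int) -> Bool) d:=Int e:=Int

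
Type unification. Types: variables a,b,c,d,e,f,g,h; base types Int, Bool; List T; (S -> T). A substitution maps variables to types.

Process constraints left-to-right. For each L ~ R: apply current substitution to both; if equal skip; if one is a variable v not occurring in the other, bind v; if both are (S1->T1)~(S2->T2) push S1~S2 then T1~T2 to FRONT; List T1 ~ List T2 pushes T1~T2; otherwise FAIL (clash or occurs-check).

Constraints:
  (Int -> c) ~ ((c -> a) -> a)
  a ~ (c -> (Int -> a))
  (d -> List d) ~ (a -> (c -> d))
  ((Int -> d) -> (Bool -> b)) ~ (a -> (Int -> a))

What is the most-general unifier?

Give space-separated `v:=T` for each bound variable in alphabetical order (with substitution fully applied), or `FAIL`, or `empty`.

Answer: FAIL

Derivation:
step 1: unify (Int -> c) ~ ((c -> a) -> a)  [subst: {-} | 3 pending]
  -> decompose arrow: push Int~(c -> a), c~a
step 2: unify Int ~ (c -> a)  [subst: {-} | 4 pending]
  clash: Int vs (c -> a)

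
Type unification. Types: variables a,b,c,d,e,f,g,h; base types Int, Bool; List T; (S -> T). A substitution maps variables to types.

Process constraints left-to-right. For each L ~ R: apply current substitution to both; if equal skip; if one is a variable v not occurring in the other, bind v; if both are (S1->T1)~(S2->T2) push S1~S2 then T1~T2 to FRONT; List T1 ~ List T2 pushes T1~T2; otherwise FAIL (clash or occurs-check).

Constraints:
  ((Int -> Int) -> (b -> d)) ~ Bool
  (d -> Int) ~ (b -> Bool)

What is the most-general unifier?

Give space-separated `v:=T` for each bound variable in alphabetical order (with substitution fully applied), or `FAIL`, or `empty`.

Answer: FAIL

Derivation:
step 1: unify ((Int -> Int) -> (b -> d)) ~ Bool  [subst: {-} | 1 pending]
  clash: ((Int -> Int) -> (b -> d)) vs Bool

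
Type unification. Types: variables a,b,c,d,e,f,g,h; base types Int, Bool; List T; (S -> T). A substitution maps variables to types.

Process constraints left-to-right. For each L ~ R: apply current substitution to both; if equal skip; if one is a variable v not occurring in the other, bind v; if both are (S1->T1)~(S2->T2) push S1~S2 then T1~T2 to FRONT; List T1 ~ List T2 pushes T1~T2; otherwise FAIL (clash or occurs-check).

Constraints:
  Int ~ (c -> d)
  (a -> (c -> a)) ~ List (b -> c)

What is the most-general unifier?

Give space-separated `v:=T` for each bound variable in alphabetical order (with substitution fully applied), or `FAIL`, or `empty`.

Answer: FAIL

Derivation:
step 1: unify Int ~ (c -> d)  [subst: {-} | 1 pending]
  clash: Int vs (c -> d)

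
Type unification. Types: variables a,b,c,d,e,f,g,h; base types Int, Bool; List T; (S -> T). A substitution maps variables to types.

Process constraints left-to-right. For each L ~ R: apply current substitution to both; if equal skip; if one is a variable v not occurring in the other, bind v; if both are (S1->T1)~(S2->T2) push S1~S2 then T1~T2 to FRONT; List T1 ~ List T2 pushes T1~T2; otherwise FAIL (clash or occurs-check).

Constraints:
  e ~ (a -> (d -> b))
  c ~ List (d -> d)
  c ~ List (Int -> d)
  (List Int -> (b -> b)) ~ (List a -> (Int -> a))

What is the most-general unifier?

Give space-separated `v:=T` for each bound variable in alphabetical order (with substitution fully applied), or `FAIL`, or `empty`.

step 1: unify e ~ (a -> (d -> b))  [subst: {-} | 3 pending]
  bind e := (a -> (d -> b))
step 2: unify c ~ List (d -> d)  [subst: {e:=(a -> (d -> b))} | 2 pending]
  bind c := List (d -> d)
step 3: unify List (d -> d) ~ List (Int -> d)  [subst: {e:=(a -> (d -> b)), c:=List (d -> d)} | 1 pending]
  -> decompose List: push (d -> d)~(Int -> d)
step 4: unify (d -> d) ~ (Int -> d)  [subst: {e:=(a -> (d -> b)), c:=List (d -> d)} | 1 pending]
  -> decompose arrow: push d~Int, d~d
step 5: unify d ~ Int  [subst: {e:=(a -> (d -> b)), c:=List (d -> d)} | 2 pending]
  bind d := Int
step 6: unify Int ~ Int  [subst: {e:=(a -> (d -> b)), c:=List (d -> d), d:=Int} | 1 pending]
  -> identical, skip
step 7: unify (List Int -> (b -> b)) ~ (List a -> (Int -> a))  [subst: {e:=(a -> (d -> b)), c:=List (d -> d), d:=Int} | 0 pending]
  -> decompose arrow: push List Int~List a, (b -> b)~(Int -> a)
step 8: unify List Int ~ List a  [subst: {e:=(a -> (d -> b)), c:=List (d -> d), d:=Int} | 1 pending]
  -> decompose List: push Int~a
step 9: unify Int ~ a  [subst: {e:=(a -> (d -> b)), c:=List (d -> d), d:=Int} | 1 pending]
  bind a := Int
step 10: unify (b -> b) ~ (Int -> Int)  [subst: {e:=(a -> (d -> b)), c:=List (d -> d), d:=Int, a:=Int} | 0 pending]
  -> decompose arrow: push b~Int, b~Int
step 11: unify b ~ Int  [subst: {e:=(a -> (d -> b)), c:=List (d -> d), d:=Int, a:=Int} | 1 pending]
  bind b := Int
step 12: unify Int ~ Int  [subst: {e:=(a -> (d -> b)), c:=List (d -> d), d:=Int, a:=Int, b:=Int} | 0 pending]
  -> identical, skip

Answer: a:=Int b:=Int c:=List (Int -> Int) d:=Int e:=(Int -> (Int -> Int))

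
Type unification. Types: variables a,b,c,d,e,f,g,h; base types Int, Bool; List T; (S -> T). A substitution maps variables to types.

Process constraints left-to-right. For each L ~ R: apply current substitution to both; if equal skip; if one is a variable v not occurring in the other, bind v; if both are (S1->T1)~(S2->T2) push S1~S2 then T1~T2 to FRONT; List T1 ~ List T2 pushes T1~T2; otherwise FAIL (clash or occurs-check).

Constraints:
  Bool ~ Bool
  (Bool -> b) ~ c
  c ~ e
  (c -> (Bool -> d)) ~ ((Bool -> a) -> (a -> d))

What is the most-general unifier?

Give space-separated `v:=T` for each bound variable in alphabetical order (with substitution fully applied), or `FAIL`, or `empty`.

step 1: unify Bool ~ Bool  [subst: {-} | 3 pending]
  -> identical, skip
step 2: unify (Bool -> b) ~ c  [subst: {-} | 2 pending]
  bind c := (Bool -> b)
step 3: unify (Bool -> b) ~ e  [subst: {c:=(Bool -> b)} | 1 pending]
  bind e := (Bool -> b)
step 4: unify ((Bool -> b) -> (Bool -> d)) ~ ((Bool -> a) -> (a -> d))  [subst: {c:=(Bool -> b), e:=(Bool -> b)} | 0 pending]
  -> decompose arrow: push (Bool -> b)~(Bool -> a), (Bool -> d)~(a -> d)
step 5: unify (Bool -> b) ~ (Bool -> a)  [subst: {c:=(Bool -> b), e:=(Bool -> b)} | 1 pending]
  -> decompose arrow: push Bool~Bool, b~a
step 6: unify Bool ~ Bool  [subst: {c:=(Bool -> b), e:=(Bool -> b)} | 2 pending]
  -> identical, skip
step 7: unify b ~ a  [subst: {c:=(Bool -> b), e:=(Bool -> b)} | 1 pending]
  bind b := a
step 8: unify (Bool -> d) ~ (a -> d)  [subst: {c:=(Bool -> b), e:=(Bool -> b), b:=a} | 0 pending]
  -> decompose arrow: push Bool~a, d~d
step 9: unify Bool ~ a  [subst: {c:=(Bool -> b), e:=(Bool -> b), b:=a} | 1 pending]
  bind a := Bool
step 10: unify d ~ d  [subst: {c:=(Bool -> b), e:=(Bool -> b), b:=a, a:=Bool} | 0 pending]
  -> identical, skip

Answer: a:=Bool b:=Bool c:=(Bool -> Bool) e:=(Bool -> Bool)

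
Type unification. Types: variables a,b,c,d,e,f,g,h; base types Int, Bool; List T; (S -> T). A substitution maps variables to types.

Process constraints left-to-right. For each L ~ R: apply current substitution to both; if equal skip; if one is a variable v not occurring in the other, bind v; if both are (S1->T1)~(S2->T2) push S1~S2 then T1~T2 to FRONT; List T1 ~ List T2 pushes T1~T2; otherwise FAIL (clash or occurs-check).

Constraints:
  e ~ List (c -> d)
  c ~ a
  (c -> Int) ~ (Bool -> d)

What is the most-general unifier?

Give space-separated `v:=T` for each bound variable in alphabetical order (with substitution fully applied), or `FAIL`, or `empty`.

Answer: a:=Bool c:=Bool d:=Int e:=List (Bool -> Int)

Derivation:
step 1: unify e ~ List (c -> d)  [subst: {-} | 2 pending]
  bind e := List (c -> d)
step 2: unify c ~ a  [subst: {e:=List (c -> d)} | 1 pending]
  bind c := a
step 3: unify (a -> Int) ~ (Bool -> d)  [subst: {e:=List (c -> d), c:=a} | 0 pending]
  -> decompose arrow: push a~Bool, Int~d
step 4: unify a ~ Bool  [subst: {e:=List (c -> d), c:=a} | 1 pending]
  bind a := Bool
step 5: unify Int ~ d  [subst: {e:=List (c -> d), c:=a, a:=Bool} | 0 pending]
  bind d := Int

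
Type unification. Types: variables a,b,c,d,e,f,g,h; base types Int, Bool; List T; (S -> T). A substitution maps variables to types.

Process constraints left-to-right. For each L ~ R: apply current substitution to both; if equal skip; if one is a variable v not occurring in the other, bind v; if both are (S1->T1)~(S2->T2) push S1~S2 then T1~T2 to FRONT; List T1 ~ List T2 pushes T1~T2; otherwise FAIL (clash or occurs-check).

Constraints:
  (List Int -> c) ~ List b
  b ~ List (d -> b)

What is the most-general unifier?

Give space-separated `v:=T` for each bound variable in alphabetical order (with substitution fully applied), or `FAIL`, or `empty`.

Answer: FAIL

Derivation:
step 1: unify (List Int -> c) ~ List b  [subst: {-} | 1 pending]
  clash: (List Int -> c) vs List b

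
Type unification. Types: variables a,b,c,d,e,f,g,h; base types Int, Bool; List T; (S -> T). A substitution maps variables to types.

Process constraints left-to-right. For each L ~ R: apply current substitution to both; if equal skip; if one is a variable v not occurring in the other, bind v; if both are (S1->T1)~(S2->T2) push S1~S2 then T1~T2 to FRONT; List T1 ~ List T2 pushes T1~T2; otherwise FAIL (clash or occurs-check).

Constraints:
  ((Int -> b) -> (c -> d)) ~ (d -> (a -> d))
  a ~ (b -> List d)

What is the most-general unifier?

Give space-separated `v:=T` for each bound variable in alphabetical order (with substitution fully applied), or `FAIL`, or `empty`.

step 1: unify ((Int -> b) -> (c -> d)) ~ (d -> (a -> d))  [subst: {-} | 1 pending]
  -> decompose arrow: push (Int -> b)~d, (c -> d)~(a -> d)
step 2: unify (Int -> b) ~ d  [subst: {-} | 2 pending]
  bind d := (Int -> b)
step 3: unify (c -> (Int -> b)) ~ (a -> (Int -> b))  [subst: {d:=(Int -> b)} | 1 pending]
  -> decompose arrow: push c~a, (Int -> b)~(Int -> b)
step 4: unify c ~ a  [subst: {d:=(Int -> b)} | 2 pending]
  bind c := a
step 5: unify (Int -> b) ~ (Int -> b)  [subst: {d:=(Int -> b), c:=a} | 1 pending]
  -> identical, skip
step 6: unify a ~ (b -> List (Int -> b))  [subst: {d:=(Int -> b), c:=a} | 0 pending]
  bind a := (b -> List (Int -> b))

Answer: a:=(b -> List (Int -> b)) c:=(b -> List (Int -> b)) d:=(Int -> b)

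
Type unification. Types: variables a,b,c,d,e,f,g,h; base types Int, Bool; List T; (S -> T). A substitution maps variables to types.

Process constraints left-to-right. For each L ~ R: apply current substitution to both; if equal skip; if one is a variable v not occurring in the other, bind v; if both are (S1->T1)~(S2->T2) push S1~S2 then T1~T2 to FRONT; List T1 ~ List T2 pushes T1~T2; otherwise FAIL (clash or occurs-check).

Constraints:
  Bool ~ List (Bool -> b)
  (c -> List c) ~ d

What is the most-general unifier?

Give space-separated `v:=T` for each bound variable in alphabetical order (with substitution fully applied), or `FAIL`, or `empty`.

step 1: unify Bool ~ List (Bool -> b)  [subst: {-} | 1 pending]
  clash: Bool vs List (Bool -> b)

Answer: FAIL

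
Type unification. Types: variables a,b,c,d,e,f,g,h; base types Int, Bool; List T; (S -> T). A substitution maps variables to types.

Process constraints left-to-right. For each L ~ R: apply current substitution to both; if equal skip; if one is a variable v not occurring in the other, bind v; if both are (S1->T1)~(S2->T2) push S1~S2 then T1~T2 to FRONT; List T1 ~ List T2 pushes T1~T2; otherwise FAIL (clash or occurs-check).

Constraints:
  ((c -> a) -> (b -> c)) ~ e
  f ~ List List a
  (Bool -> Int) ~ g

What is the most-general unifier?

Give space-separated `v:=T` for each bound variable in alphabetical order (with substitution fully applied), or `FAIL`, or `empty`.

Answer: e:=((c -> a) -> (b -> c)) f:=List List a g:=(Bool -> Int)

Derivation:
step 1: unify ((c -> a) -> (b -> c)) ~ e  [subst: {-} | 2 pending]
  bind e := ((c -> a) -> (b -> c))
step 2: unify f ~ List List a  [subst: {e:=((c -> a) -> (b -> c))} | 1 pending]
  bind f := List List a
step 3: unify (Bool -> Int) ~ g  [subst: {e:=((c -> a) -> (b -> c)), f:=List List a} | 0 pending]
  bind g := (Bool -> Int)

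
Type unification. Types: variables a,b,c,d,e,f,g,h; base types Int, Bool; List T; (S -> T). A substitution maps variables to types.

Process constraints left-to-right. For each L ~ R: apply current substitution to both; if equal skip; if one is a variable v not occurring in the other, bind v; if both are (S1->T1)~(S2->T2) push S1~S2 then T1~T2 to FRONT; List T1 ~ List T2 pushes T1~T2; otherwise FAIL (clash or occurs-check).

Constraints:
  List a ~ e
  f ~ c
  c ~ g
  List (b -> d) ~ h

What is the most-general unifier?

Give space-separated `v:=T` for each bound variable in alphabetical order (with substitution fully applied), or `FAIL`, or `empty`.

Answer: c:=g e:=List a f:=g h:=List (b -> d)

Derivation:
step 1: unify List a ~ e  [subst: {-} | 3 pending]
  bind e := List a
step 2: unify f ~ c  [subst: {e:=List a} | 2 pending]
  bind f := c
step 3: unify c ~ g  [subst: {e:=List a, f:=c} | 1 pending]
  bind c := g
step 4: unify List (b -> d) ~ h  [subst: {e:=List a, f:=c, c:=g} | 0 pending]
  bind h := List (b -> d)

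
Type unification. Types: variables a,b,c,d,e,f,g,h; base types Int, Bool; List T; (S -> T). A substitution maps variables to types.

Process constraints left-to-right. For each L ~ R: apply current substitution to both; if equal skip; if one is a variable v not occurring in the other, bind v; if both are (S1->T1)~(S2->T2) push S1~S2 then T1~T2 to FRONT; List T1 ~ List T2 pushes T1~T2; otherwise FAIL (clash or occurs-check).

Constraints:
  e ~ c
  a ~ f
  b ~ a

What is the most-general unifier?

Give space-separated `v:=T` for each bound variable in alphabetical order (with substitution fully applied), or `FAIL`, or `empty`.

Answer: a:=f b:=f e:=c

Derivation:
step 1: unify e ~ c  [subst: {-} | 2 pending]
  bind e := c
step 2: unify a ~ f  [subst: {e:=c} | 1 pending]
  bind a := f
step 3: unify b ~ f  [subst: {e:=c, a:=f} | 0 pending]
  bind b := f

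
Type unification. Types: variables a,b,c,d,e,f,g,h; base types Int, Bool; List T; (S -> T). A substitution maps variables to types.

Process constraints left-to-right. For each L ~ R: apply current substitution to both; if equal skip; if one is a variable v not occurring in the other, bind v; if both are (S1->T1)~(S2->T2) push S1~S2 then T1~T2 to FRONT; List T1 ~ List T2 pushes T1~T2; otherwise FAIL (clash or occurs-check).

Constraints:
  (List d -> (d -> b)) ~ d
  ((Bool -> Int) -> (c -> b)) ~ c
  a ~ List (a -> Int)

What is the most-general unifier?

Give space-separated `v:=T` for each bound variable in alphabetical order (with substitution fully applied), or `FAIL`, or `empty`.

Answer: FAIL

Derivation:
step 1: unify (List d -> (d -> b)) ~ d  [subst: {-} | 2 pending]
  occurs-check fail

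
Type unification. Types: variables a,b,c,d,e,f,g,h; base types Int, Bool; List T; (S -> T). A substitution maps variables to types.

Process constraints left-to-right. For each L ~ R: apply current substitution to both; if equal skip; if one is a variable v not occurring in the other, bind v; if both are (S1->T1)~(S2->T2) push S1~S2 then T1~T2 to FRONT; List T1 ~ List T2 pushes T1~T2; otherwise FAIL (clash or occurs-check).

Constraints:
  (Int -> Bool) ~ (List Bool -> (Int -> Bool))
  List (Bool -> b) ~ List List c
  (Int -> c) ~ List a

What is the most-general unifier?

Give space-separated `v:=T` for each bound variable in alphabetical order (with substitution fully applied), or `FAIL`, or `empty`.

step 1: unify (Int -> Bool) ~ (List Bool -> (Int -> Bool))  [subst: {-} | 2 pending]
  -> decompose arrow: push Int~List Bool, Bool~(Int -> Bool)
step 2: unify Int ~ List Bool  [subst: {-} | 3 pending]
  clash: Int vs List Bool

Answer: FAIL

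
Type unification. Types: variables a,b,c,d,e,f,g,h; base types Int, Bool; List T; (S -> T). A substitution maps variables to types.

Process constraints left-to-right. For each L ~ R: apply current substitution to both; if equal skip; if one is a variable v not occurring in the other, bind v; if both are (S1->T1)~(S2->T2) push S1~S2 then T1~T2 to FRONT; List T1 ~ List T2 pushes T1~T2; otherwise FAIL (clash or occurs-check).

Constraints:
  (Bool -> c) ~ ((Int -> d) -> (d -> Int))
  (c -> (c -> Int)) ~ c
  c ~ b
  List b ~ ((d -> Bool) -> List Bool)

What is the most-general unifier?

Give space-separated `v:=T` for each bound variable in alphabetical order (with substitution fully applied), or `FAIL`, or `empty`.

step 1: unify (Bool -> c) ~ ((Int -> d) -> (d -> Int))  [subst: {-} | 3 pending]
  -> decompose arrow: push Bool~(Int -> d), c~(d -> Int)
step 2: unify Bool ~ (Int -> d)  [subst: {-} | 4 pending]
  clash: Bool vs (Int -> d)

Answer: FAIL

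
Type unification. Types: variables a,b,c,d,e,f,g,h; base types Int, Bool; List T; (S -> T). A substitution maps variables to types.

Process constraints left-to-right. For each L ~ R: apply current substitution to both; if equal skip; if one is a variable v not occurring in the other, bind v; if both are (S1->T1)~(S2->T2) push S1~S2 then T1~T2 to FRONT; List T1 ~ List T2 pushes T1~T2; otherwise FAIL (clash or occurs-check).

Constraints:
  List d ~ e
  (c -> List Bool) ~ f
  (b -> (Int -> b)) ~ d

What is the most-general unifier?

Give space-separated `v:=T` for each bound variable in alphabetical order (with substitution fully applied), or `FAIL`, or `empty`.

Answer: d:=(b -> (Int -> b)) e:=List (b -> (Int -> b)) f:=(c -> List Bool)

Derivation:
step 1: unify List d ~ e  [subst: {-} | 2 pending]
  bind e := List d
step 2: unify (c -> List Bool) ~ f  [subst: {e:=List d} | 1 pending]
  bind f := (c -> List Bool)
step 3: unify (b -> (Int -> b)) ~ d  [subst: {e:=List d, f:=(c -> List Bool)} | 0 pending]
  bind d := (b -> (Int -> b))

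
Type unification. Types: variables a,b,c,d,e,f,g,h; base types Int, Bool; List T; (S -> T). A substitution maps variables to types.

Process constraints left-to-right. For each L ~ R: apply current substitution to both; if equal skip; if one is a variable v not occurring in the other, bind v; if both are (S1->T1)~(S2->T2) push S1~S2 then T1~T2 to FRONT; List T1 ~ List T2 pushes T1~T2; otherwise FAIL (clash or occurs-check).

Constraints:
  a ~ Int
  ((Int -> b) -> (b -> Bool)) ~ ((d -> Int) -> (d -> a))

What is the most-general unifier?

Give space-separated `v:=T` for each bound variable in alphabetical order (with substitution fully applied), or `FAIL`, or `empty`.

step 1: unify a ~ Int  [subst: {-} | 1 pending]
  bind a := Int
step 2: unify ((Int -> b) -> (b -> Bool)) ~ ((d -> Int) -> (d -> Int))  [subst: {a:=Int} | 0 pending]
  -> decompose arrow: push (Int -> b)~(d -> Int), (b -> Bool)~(d -> Int)
step 3: unify (Int -> b) ~ (d -> Int)  [subst: {a:=Int} | 1 pending]
  -> decompose arrow: push Int~d, b~Int
step 4: unify Int ~ d  [subst: {a:=Int} | 2 pending]
  bind d := Int
step 5: unify b ~ Int  [subst: {a:=Int, d:=Int} | 1 pending]
  bind b := Int
step 6: unify (Int -> Bool) ~ (Int -> Int)  [subst: {a:=Int, d:=Int, b:=Int} | 0 pending]
  -> decompose arrow: push Int~Int, Bool~Int
step 7: unify Int ~ Int  [subst: {a:=Int, d:=Int, b:=Int} | 1 pending]
  -> identical, skip
step 8: unify Bool ~ Int  [subst: {a:=Int, d:=Int, b:=Int} | 0 pending]
  clash: Bool vs Int

Answer: FAIL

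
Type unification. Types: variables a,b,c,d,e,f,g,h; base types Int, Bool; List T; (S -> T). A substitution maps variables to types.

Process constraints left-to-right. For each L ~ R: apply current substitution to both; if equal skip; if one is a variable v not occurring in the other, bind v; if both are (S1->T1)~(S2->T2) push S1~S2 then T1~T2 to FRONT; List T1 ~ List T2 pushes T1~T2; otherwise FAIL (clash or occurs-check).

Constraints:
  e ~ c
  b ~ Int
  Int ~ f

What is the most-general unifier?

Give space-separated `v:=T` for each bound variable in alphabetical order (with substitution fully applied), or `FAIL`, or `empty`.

Answer: b:=Int e:=c f:=Int

Derivation:
step 1: unify e ~ c  [subst: {-} | 2 pending]
  bind e := c
step 2: unify b ~ Int  [subst: {e:=c} | 1 pending]
  bind b := Int
step 3: unify Int ~ f  [subst: {e:=c, b:=Int} | 0 pending]
  bind f := Int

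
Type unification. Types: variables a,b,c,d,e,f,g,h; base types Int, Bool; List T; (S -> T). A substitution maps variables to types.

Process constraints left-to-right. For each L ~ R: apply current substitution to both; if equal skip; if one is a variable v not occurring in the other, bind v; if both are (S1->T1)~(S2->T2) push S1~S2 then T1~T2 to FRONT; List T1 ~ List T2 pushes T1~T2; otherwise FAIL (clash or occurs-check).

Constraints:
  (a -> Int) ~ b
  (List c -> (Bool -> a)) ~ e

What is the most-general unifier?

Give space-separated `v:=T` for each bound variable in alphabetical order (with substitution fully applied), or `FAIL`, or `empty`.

step 1: unify (a -> Int) ~ b  [subst: {-} | 1 pending]
  bind b := (a -> Int)
step 2: unify (List c -> (Bool -> a)) ~ e  [subst: {b:=(a -> Int)} | 0 pending]
  bind e := (List c -> (Bool -> a))

Answer: b:=(a -> Int) e:=(List c -> (Bool -> a))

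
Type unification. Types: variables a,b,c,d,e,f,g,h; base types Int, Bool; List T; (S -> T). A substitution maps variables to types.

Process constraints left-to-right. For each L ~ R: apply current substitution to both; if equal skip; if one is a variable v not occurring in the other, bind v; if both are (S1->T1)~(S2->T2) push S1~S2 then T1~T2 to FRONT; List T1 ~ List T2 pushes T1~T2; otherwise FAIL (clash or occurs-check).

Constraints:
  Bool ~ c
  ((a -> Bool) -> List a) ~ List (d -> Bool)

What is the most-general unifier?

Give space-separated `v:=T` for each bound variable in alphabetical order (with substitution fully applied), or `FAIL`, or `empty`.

step 1: unify Bool ~ c  [subst: {-} | 1 pending]
  bind c := Bool
step 2: unify ((a -> Bool) -> List a) ~ List (d -> Bool)  [subst: {c:=Bool} | 0 pending]
  clash: ((a -> Bool) -> List a) vs List (d -> Bool)

Answer: FAIL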